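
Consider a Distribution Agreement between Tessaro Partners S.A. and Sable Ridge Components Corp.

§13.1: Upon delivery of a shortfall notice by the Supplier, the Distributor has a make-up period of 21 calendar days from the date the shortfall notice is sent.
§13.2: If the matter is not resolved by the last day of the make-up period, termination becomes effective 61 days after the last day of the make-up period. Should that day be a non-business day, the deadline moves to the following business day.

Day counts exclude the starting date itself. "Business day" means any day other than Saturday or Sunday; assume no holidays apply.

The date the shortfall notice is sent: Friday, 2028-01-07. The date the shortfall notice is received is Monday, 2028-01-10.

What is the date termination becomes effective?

Adding 21 calendar days to 2028-01-07 gives 2028-01-28, which is the last day of the make-up period.
Adding 61 calendar days to 2028-01-28 gives 2028-03-29, which is the date termination becomes effective. 2028-03-29 is a Wednesday, so no roll-forward applies.

2028-03-29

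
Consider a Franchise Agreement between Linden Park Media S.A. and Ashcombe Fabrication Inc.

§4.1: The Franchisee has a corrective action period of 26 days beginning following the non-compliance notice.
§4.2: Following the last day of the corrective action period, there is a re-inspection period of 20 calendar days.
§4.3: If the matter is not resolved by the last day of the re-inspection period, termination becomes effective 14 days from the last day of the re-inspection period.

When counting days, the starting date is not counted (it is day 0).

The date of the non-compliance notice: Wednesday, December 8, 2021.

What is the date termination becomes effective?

The last day of the corrective action period: December 8, 2021 + 26 days = January 3, 2022.
The last day of the re-inspection period: 20 calendar days after January 3, 2022 is January 23, 2022.
The date termination becomes effective: 14 calendar days after January 23, 2022 is February 6, 2022.

February 6, 2022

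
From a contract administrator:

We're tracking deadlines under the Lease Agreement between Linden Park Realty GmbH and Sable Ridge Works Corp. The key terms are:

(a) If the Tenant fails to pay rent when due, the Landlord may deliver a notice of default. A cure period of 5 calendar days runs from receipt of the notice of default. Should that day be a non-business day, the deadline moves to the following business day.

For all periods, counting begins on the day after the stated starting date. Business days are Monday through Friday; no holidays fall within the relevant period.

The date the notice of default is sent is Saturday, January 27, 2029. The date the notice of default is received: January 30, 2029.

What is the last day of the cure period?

Adding 5 calendar days to January 30, 2029 gives February 4, 2029, which is the last day of the cure period. That falls on a Sunday, so it rolls to the next business day, Monday, February 5, 2029.

February 5, 2029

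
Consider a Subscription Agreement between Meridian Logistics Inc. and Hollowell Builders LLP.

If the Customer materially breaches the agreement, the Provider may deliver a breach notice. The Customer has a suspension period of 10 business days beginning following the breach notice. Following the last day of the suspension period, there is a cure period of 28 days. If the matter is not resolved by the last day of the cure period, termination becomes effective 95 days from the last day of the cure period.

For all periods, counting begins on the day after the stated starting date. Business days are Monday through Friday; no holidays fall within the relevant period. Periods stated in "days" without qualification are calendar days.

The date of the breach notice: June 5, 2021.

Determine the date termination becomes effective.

October 19, 2021

From Saturday, June 5, 2021, 10 business days (Jun 7, Jun 8, Jun 9, Jun 10, Jun 11, Jun 14, Jun 15, Jun 16, Jun 17, Jun 18, skipping weekends) brings us to Friday, June 18, 2021, which is the last day of the suspension period.
Adding 28 calendar days to June 18, 2021 gives July 16, 2021, which is the last day of the cure period.
The date termination becomes effective: 95 calendar days after July 16, 2021 is October 19, 2021.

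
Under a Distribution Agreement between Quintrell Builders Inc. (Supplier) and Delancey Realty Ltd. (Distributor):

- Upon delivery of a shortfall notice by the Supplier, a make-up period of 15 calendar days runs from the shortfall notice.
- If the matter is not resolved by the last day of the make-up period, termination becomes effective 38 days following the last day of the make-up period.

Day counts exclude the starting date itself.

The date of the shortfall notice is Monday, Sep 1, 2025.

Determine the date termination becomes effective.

The last day of the make-up period: 15 calendar days after Sep 1, 2025 is Sep 16, 2025.
Adding 38 calendar days to Sep 16, 2025 gives Oct 24, 2025, which is the date termination becomes effective.

Oct 24, 2025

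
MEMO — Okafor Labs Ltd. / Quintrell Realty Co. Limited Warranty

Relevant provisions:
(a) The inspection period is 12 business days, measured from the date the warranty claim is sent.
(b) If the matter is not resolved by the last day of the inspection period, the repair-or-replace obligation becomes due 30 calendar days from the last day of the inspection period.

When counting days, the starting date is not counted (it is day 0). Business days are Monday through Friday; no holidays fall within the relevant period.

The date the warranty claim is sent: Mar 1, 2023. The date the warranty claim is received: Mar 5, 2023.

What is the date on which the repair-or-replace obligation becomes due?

Apr 16, 2023

The last day of the inspection period: 12 business days after Wednesday, Mar 1, 2023, skipping weekends — Mar 2, Mar 3, Mar 6, Mar 7, …, Mar 15, Mar 16, Mar 17 — lands on Friday, Mar 17, 2023.
The date on which the repair-or-replace obligation becomes due: 30 calendar days after Mar 17, 2023 is Apr 16, 2023.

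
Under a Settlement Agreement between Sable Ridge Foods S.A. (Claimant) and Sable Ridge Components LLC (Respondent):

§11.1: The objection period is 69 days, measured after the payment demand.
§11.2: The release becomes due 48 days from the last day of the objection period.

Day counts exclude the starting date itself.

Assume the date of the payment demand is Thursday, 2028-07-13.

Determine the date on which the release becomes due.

2028-11-07

Adding 69 calendar days to 2028-07-13 gives 2028-09-20, which is the last day of the objection period.
The date on which the release becomes due: 48 calendar days after 2028-09-20 is 2028-11-07.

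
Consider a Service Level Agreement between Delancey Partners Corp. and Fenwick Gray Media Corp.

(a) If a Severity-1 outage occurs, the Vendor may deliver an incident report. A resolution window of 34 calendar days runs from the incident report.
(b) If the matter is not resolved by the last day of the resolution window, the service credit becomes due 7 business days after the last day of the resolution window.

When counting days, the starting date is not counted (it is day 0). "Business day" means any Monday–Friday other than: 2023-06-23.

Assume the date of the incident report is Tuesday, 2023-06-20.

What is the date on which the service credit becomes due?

Adding 34 calendar days to 2023-06-20 gives 2023-07-24, which is the last day of the resolution window.
From Monday, 2023-07-24, 7 business days (Jul 25, Jul 26, Jul 27, Jul 28, Jul 31, Aug 1, Aug 2, skipping weekends) brings us to Wednesday, 2023-08-02, which is the date on which the service credit becomes due.

2023-08-02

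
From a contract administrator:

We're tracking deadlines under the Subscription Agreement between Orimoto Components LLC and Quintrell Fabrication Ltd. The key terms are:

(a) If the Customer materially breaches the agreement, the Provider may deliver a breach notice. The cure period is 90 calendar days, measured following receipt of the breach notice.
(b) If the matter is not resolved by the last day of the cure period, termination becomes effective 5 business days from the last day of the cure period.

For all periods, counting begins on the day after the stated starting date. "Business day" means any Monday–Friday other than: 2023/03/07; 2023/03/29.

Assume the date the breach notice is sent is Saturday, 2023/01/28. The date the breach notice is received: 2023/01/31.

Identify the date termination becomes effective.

2023/05/08

The last day of the cure period: 2023/01/31 + 90 days = 2023/05/01.
The date termination becomes effective: counting 5 business days from Monday, 2023/05/01 (May 2, May 3, May 4, May 5, May 8, skipping weekends) reaches Monday, 2023/05/08.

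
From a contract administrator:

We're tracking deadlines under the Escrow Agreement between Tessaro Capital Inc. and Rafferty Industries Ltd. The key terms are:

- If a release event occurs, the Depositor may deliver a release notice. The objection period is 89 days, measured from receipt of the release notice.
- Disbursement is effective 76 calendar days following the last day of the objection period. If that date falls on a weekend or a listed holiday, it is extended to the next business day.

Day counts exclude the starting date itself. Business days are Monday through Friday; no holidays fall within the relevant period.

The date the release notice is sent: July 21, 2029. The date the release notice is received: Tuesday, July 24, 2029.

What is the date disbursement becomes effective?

Adding 89 calendar days to July 24, 2029 gives October 21, 2029, which is the last day of the objection period.
The date disbursement becomes effective: October 21, 2029 + 76 days = January 5, 2030. That falls on a Saturday, so it rolls to the next business day, Monday, January 7, 2030.

January 7, 2030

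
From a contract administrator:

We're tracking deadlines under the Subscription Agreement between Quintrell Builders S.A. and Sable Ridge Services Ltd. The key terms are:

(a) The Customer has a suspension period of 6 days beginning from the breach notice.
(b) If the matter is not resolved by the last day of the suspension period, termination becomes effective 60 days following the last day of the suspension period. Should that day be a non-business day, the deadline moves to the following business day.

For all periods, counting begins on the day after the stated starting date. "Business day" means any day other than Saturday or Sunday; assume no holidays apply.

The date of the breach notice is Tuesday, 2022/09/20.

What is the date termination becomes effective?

2022/11/25

Adding 6 calendar days to 2022/09/20 gives 2022/09/26, which is the last day of the suspension period.
The date termination becomes effective: 2022/09/26 + 60 days = 2022/11/25. 2022/11/25 is a Friday, so no roll-forward applies.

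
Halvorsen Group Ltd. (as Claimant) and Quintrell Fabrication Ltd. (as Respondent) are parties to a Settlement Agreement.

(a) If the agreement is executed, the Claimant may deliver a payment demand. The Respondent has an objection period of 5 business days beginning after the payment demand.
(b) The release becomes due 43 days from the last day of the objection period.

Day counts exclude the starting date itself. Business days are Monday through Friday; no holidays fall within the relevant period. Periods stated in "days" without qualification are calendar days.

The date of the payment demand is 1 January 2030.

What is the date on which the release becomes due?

From Tuesday, 1 January 2030, 5 business days (Jan 2, Jan 3, Jan 4, Jan 7, Jan 8, skipping weekends) brings us to Tuesday, 8 January 2030, which is the last day of the objection period.
The date on which the release becomes due: 43 calendar days after 8 January 2030 is 20 February 2030.

20 February 2030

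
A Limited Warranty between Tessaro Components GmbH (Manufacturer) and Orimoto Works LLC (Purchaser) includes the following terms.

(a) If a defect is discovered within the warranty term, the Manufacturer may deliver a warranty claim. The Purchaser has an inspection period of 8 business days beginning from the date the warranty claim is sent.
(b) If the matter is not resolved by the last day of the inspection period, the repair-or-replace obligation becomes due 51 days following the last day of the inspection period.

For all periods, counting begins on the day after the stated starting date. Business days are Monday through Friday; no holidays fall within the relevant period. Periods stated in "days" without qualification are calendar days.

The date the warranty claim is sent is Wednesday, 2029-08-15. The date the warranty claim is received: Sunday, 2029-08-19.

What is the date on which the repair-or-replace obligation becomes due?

From Wednesday, 2029-08-15, 8 business days (Aug 16, Aug 17, Aug 20, Aug 21, Aug 22, Aug 23, Aug 24, Aug 27, skipping weekends) brings us to Monday, 2029-08-27, which is the last day of the inspection period.
Adding 51 calendar days to 2029-08-27 gives 2029-10-17, which is the date on which the repair-or-replace obligation becomes due.

2029-10-17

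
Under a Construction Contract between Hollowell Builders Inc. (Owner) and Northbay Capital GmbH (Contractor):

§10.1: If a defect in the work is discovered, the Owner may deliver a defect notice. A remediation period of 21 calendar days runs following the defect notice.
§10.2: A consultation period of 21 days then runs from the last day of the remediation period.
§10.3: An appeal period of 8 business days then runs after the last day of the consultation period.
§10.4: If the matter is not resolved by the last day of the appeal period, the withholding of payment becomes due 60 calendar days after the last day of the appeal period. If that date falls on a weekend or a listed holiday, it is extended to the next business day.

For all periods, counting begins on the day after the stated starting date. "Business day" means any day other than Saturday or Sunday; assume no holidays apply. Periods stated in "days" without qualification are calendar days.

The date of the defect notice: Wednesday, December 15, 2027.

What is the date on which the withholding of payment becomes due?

April 7, 2028

The last day of the remediation period: 21 calendar days after December 15, 2027 is January 5, 2028.
The last day of the consultation period: 21 calendar days after January 5, 2028 is January 26, 2028.
From Wednesday, January 26, 2028, 8 business days (Jan 27, Jan 28, Jan 31, Feb 1, Feb 2, Feb 3, Feb 4, Feb 7, skipping weekends) brings us to Monday, February 7, 2028, which is the last day of the appeal period.
Adding 60 calendar days to February 7, 2028 gives April 7, 2028, which is the date on which the withholding of payment becomes due. April 7, 2028 is a Friday, so no roll-forward applies.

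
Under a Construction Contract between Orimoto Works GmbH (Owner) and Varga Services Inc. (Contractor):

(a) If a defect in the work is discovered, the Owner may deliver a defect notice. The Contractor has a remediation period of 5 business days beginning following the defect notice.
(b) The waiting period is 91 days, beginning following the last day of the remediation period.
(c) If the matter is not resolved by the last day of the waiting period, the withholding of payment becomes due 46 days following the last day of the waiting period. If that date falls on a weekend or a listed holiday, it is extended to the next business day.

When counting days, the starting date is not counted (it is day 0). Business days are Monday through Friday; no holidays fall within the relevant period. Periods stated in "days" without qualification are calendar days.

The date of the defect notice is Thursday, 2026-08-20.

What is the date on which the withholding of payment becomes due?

From Thursday, 2026-08-20, 5 business days (Aug 21, Aug 24, Aug 25, Aug 26, Aug 27, skipping weekends) brings us to Thursday, 2026-08-27, which is the last day of the remediation period.
The last day of the waiting period: 91 calendar days after 2026-08-27 is 2026-11-26.
The date on which the withholding of payment becomes due: 2026-11-26 + 46 days = 2027-01-11. 2027-01-11 is a Monday, so no roll-forward applies.

2027-01-11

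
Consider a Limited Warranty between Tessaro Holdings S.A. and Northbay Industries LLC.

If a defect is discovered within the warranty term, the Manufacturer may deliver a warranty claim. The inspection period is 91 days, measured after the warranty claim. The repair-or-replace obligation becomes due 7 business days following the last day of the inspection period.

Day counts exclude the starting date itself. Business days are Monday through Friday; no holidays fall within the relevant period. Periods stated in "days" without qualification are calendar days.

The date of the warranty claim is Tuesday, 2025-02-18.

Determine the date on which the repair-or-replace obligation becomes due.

The last day of the inspection period: 2025-02-18 + 91 days = 2025-05-20.
The date on which the repair-or-replace obligation becomes due: counting 7 business days from Tuesday, 2025-05-20 (May 21, May 22, May 23, May 26, May 27, May 28, May 29, skipping weekends) reaches Thursday, 2025-05-29.

2025-05-29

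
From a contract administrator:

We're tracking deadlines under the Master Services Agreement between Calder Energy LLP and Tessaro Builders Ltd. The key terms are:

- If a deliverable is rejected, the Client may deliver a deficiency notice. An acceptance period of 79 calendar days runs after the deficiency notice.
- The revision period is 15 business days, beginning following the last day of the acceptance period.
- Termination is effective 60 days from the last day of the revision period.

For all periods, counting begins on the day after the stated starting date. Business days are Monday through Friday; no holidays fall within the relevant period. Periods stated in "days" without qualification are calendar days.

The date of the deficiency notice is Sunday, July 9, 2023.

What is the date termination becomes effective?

The last day of the acceptance period: July 9, 2023 + 79 days = September 26, 2023.
The last day of the revision period: counting 15 business days from Tuesday, September 26, 2023 (Sep 27, Sep 28, Sep 29, Oct 2, …, Oct 13, Oct 16, Oct 17, skipping weekends) reaches Tuesday, October 17, 2023.
The date termination becomes effective: 60 calendar days after October 17, 2023 is December 16, 2023.

December 16, 2023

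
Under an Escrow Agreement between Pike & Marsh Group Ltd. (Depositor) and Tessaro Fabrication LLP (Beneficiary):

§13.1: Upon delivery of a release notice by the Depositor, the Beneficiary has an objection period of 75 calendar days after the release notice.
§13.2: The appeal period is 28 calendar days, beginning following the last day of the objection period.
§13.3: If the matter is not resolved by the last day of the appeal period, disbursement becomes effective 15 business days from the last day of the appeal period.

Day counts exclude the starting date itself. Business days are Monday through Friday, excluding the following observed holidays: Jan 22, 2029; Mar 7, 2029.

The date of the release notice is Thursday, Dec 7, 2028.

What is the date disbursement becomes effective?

The last day of the objection period: Dec 7, 2028 + 75 days = Feb 20, 2029.
The last day of the appeal period: 28 calendar days after Feb 20, 2029 is Mar 20, 2029.
From Tuesday, Mar 20, 2029, 15 business days (Mar 21, Mar 22, Mar 23, Mar 26, …, Apr 6, Apr 9, Apr 10, skipping weekends) brings us to Tuesday, Apr 10, 2029, which is the date disbursement becomes effective.

Apr 10, 2029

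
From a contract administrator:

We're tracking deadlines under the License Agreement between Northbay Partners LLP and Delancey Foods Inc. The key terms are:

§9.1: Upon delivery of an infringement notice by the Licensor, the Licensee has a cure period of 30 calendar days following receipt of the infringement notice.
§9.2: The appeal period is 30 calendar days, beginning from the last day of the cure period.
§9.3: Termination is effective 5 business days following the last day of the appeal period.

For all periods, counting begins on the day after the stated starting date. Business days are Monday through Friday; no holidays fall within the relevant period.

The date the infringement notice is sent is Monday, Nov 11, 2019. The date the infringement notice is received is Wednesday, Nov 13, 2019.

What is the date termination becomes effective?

The last day of the cure period: 30 calendar days after Nov 13, 2019 is Dec 13, 2019.
Adding 30 calendar days to Dec 13, 2019 gives Jan 12, 2020, which is the last day of the appeal period.
From Sunday, Jan 12, 2020, 5 business days (Jan 13, Jan 14, Jan 15, Jan 16, Jan 17, skipping weekends) brings us to Friday, Jan 17, 2020, which is the date termination becomes effective.

Jan 17, 2020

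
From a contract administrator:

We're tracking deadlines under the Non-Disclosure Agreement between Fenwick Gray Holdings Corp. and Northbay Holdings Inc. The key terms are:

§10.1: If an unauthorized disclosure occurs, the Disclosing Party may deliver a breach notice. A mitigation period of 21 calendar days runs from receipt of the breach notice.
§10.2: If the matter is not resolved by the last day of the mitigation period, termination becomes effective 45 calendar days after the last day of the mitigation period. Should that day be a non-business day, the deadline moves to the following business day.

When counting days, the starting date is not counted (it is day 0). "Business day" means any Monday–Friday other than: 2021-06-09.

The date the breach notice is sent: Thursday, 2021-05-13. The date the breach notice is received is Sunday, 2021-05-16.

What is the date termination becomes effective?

2021-07-21

Adding 21 calendar days to 2021-05-16 gives 2021-06-06, which is the last day of the mitigation period.
Adding 45 calendar days to 2021-06-06 gives 2021-07-21, which is the date termination becomes effective. 2021-07-21 is a Wednesday and is not a listed holiday, so no roll-forward applies.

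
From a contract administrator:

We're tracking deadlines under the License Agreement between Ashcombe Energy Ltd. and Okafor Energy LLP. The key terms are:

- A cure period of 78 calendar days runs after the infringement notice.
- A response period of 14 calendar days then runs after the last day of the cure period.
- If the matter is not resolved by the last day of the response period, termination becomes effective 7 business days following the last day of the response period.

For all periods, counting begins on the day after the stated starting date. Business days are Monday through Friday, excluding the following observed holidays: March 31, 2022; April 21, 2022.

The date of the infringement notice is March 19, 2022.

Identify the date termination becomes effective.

The last day of the cure period: March 19, 2022 + 78 days = June 5, 2022.
The last day of the response period: 14 calendar days after June 5, 2022 is June 19, 2022.
The date termination becomes effective: 7 business days after Sunday, June 19, 2022, skipping weekends — Jun 20, Jun 21, Jun 22, Jun 23, Jun 24, Jun 27, Jun 28 — lands on Tuesday, June 28, 2022.

June 28, 2022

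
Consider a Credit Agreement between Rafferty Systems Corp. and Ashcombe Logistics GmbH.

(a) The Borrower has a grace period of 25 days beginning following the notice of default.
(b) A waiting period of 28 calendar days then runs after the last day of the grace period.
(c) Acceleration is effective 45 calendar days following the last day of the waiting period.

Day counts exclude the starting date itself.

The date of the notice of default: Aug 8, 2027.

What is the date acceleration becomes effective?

The last day of the grace period: 25 calendar days after Aug 8, 2027 is Sep 2, 2027.
The last day of the waiting period: Sep 2, 2027 + 28 days = Sep 30, 2027.
The date acceleration becomes effective: Sep 30, 2027 + 45 days = Nov 14, 2027.

Nov 14, 2027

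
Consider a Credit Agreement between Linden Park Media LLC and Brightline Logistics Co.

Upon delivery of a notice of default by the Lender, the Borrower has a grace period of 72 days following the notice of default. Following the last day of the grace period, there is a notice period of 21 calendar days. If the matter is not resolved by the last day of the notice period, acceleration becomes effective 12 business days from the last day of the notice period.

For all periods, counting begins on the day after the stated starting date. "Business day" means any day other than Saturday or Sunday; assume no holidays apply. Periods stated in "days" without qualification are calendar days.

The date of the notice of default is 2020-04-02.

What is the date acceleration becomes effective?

The last day of the grace period: 72 calendar days after 2020-04-02 is 2020-06-13.
The last day of the notice period: 21 calendar days after 2020-06-13 is 2020-07-04.
The date acceleration becomes effective: 12 business days after Saturday, 2020-07-04, skipping weekends — Jul 6, Jul 7, Jul 8, Jul 9, …, Jul 17, Jul 20, Jul 21 — lands on Tuesday, 2020-07-21.

2020-07-21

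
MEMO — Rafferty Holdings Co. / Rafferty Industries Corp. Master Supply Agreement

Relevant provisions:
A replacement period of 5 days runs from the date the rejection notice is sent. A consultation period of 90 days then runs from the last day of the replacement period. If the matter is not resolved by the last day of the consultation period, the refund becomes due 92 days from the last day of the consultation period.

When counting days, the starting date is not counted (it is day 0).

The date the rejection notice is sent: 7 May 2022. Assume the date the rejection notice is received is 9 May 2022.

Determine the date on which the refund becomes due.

The last day of the replacement period: 7 May 2022 + 5 days = 12 May 2022.
Adding 90 calendar days to 12 May 2022 gives 10 August 2022, which is the last day of the consultation period.
The date on which the refund becomes due: 92 calendar days after 10 August 2022 is 10 November 2022.

10 November 2022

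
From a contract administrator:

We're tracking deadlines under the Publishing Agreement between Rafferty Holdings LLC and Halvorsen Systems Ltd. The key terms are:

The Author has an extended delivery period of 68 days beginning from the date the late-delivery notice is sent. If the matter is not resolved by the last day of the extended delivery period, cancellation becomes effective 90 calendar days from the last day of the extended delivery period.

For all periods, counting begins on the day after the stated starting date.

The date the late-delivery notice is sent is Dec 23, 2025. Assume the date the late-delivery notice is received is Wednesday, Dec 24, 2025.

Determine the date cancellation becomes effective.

May 30, 2026

The last day of the extended delivery period: 68 calendar days after Dec 23, 2025 is Mar 1, 2026.
The date cancellation becomes effective: 90 calendar days after Mar 1, 2026 is May 30, 2026.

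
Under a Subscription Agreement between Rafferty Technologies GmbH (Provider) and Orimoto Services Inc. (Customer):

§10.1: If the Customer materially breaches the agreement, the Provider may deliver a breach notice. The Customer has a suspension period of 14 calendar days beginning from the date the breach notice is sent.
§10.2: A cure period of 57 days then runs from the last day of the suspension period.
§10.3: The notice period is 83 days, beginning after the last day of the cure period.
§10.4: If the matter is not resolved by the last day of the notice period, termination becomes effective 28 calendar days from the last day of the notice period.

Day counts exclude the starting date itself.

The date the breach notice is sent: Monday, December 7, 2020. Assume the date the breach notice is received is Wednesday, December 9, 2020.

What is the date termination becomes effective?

June 7, 2021

The last day of the suspension period: December 7, 2020 + 14 days = December 21, 2020.
The last day of the cure period: December 21, 2020 + 57 days = February 16, 2021.
The last day of the notice period: 83 calendar days after February 16, 2021 is May 10, 2021.
The date termination becomes effective: 28 calendar days after May 10, 2021 is June 7, 2021.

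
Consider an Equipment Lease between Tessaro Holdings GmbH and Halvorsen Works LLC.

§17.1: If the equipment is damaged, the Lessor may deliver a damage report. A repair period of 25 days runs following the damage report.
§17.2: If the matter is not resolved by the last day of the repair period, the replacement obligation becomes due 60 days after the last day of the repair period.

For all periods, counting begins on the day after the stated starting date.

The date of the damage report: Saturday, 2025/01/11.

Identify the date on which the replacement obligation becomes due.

Adding 25 calendar days to 2025/01/11 gives 2025/02/05, which is the last day of the repair period.
The date on which the replacement obligation becomes due: 2025/02/05 + 60 days = 2025/04/06.

2025/04/06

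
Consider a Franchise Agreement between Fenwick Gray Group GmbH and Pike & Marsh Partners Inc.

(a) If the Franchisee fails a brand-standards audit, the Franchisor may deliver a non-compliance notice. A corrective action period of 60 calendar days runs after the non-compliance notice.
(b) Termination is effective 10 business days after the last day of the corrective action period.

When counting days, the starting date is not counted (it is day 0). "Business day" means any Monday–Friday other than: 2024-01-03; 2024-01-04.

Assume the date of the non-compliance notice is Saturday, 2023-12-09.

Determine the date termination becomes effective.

Adding 60 calendar days to 2023-12-09 gives 2024-02-07, which is the last day of the corrective action period.
The date termination becomes effective: 10 business days after Wednesday, 2024-02-07, skipping weekends — Feb 8, Feb 9, Feb 12, Feb 13, Feb 14, Feb 15, Feb 16, Feb 19, Feb 20, Feb 21 — lands on Wednesday, 2024-02-21.

2024-02-21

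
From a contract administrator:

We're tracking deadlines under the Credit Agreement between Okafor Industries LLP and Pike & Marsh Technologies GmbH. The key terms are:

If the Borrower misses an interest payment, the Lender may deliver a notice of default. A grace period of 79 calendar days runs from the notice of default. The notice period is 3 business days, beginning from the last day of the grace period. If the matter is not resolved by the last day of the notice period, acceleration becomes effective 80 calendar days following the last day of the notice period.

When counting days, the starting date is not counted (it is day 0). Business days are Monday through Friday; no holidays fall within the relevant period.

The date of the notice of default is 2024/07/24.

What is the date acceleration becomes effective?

The last day of the grace period: 2024/07/24 + 79 days = 2024/10/11.
From Friday, 2024/10/11, 3 business days (Oct 14, Oct 15, Oct 16, skipping weekends) brings us to Wednesday, 2024/10/16, which is the last day of the notice period.
The date acceleration becomes effective: 2024/10/16 + 80 days = 2025/01/04.

2025/01/04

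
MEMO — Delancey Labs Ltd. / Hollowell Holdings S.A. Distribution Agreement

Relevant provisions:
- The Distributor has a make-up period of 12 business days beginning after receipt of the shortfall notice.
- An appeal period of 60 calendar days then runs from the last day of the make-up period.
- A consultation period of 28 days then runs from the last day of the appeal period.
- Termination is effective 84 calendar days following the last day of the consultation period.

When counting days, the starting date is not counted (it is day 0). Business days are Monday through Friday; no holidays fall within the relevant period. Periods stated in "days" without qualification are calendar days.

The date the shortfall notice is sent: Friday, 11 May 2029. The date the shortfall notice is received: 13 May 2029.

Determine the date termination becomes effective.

The last day of the make-up period: counting 12 business days from Sunday, 13 May 2029 (May 14, May 15, May 16, May 17, …, May 25, May 28, May 29, skipping weekends) reaches Tuesday, 29 May 2029.
The last day of the appeal period: 60 calendar days after 29 May 2029 is 28 July 2029.
The last day of the consultation period: 28 July 2029 + 28 days = 25 August 2029.
Adding 84 calendar days to 25 August 2029 gives 17 November 2029, which is the date termination becomes effective.

17 November 2029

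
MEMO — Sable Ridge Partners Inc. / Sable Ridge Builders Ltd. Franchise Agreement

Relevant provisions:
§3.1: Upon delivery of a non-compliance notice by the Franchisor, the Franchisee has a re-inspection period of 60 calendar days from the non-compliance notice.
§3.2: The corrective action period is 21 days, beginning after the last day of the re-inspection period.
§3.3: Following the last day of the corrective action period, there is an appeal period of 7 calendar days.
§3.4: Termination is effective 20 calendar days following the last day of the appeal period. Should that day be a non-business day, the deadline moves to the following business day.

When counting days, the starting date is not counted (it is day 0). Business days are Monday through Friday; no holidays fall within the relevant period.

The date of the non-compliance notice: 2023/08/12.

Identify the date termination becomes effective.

2023/11/28

Adding 60 calendar days to 2023/08/12 gives 2023/10/11, which is the last day of the re-inspection period.
Adding 21 calendar days to 2023/10/11 gives 2023/11/01, which is the last day of the corrective action period.
The last day of the appeal period: 2023/11/01 + 7 days = 2023/11/08.
The date termination becomes effective: 2023/11/08 + 20 days = 2023/11/28. 2023/11/28 is a Tuesday, so no roll-forward applies.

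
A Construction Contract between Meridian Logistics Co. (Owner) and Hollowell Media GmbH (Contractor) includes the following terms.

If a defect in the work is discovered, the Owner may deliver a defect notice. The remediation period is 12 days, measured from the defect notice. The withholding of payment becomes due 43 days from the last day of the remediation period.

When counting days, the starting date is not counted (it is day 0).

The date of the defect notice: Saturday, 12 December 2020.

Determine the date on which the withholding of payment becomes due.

5 February 2021

The last day of the remediation period: 12 December 2020 + 12 days = 24 December 2020.
Adding 43 calendar days to 24 December 2020 gives 5 February 2021, which is the date on which the withholding of payment becomes due.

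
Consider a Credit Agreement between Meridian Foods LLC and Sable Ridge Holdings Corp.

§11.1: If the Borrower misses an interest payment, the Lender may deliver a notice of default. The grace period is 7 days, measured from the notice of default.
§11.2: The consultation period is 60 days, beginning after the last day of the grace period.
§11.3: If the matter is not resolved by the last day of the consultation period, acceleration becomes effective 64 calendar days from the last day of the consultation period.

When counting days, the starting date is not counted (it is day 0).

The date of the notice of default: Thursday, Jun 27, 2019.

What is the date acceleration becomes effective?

The last day of the grace period: Jun 27, 2019 + 7 days = Jul 4, 2019.
The last day of the consultation period: 60 calendar days after Jul 4, 2019 is Sep 2, 2019.
The date acceleration becomes effective: 64 calendar days after Sep 2, 2019 is Nov 5, 2019.

Nov 5, 2019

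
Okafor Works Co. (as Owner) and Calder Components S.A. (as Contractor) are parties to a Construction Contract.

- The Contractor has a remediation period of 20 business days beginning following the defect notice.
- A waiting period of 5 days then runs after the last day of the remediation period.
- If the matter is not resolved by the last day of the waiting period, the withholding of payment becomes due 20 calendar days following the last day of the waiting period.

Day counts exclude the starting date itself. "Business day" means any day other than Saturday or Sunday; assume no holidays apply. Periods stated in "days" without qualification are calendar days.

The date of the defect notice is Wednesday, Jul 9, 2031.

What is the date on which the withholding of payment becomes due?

Aug 31, 2031

From Wednesday, Jul 9, 2031, 20 business days (Jul 10, Jul 11, Jul 14, Jul 15, …, Aug 4, Aug 5, Aug 6, skipping weekends) brings us to Wednesday, Aug 6, 2031, which is the last day of the remediation period.
The last day of the waiting period: Aug 6, 2031 + 5 days = Aug 11, 2031.
Adding 20 calendar days to Aug 11, 2031 gives Aug 31, 2031, which is the date on which the withholding of payment becomes due.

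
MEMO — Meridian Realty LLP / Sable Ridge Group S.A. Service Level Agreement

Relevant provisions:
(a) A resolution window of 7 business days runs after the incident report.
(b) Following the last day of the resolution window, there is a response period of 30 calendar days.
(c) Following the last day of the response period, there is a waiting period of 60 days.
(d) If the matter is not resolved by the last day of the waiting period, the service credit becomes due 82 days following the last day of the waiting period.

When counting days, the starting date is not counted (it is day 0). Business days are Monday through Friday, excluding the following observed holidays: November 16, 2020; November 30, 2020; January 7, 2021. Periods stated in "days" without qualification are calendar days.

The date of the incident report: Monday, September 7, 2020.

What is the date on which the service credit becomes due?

From Monday, September 7, 2020, 7 business days (Sep 8, Sep 9, Sep 10, Sep 11, Sep 14, Sep 15, Sep 16, skipping weekends) brings us to Wednesday, September 16, 2020, which is the last day of the resolution window.
The last day of the response period: September 16, 2020 + 30 days = October 16, 2020.
The last day of the waiting period: October 16, 2020 + 60 days = December 15, 2020.
The date on which the service credit becomes due: December 15, 2020 + 82 days = March 7, 2021.

March 7, 2021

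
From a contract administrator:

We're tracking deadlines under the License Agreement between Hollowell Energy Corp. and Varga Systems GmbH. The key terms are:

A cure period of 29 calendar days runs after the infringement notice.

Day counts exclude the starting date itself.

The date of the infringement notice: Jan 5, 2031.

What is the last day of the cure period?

Feb 3, 2031

The last day of the cure period: Jan 5, 2031 + 29 days = Feb 3, 2031.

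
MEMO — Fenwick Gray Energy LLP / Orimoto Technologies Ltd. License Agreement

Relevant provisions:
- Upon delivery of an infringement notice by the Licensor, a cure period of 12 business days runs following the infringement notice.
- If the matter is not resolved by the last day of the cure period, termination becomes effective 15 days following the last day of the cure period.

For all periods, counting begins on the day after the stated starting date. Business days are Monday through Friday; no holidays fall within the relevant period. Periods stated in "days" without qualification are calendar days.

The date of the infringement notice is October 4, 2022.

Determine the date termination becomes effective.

The last day of the cure period: counting 12 business days from Tuesday, October 4, 2022 (Oct 5, Oct 6, Oct 7, Oct 10, …, Oct 18, Oct 19, Oct 20, skipping weekends) reaches Thursday, October 20, 2022.
The date termination becomes effective: 15 calendar days after October 20, 2022 is November 4, 2022.

November 4, 2022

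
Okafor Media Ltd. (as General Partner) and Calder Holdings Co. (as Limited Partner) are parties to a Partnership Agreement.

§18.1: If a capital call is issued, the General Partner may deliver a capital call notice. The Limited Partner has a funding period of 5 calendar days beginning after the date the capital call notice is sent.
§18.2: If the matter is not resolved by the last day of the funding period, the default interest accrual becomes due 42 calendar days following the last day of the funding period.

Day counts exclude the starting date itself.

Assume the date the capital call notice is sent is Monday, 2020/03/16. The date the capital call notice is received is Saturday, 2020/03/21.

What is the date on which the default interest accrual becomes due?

2020/05/02

Adding 5 calendar days to 2020/03/16 gives 2020/03/21, which is the last day of the funding period.
Adding 42 calendar days to 2020/03/21 gives 2020/05/02, which is the date on which the default interest accrual becomes due.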